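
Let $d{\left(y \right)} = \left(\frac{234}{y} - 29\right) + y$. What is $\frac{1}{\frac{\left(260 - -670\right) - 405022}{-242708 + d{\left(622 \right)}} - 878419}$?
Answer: $- \frac{18824412}{16535689746475} \approx -1.1384 \cdot 10^{-6}$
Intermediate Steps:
$d{\left(y \right)} = -29 + y + \frac{234}{y}$ ($d{\left(y \right)} = \left(-29 + \frac{234}{y}\right) + y = -29 + y + \frac{234}{y}$)
$\frac{1}{\frac{\left(260 - -670\right) - 405022}{-242708 + d{\left(622 \right)}} - 878419} = \frac{1}{\frac{\left(260 - -670\right) - 405022}{-242708 + \left(-29 + 622 + \frac{234}{622}\right)} - 878419} = \frac{1}{\frac{\left(260 + 670\right) - 405022}{-242708 + \left(-29 + 622 + 234 \cdot \frac{1}{622}\right)} - 878419} = \frac{1}{\frac{930 - 405022}{-242708 + \left(-29 + 622 + \frac{117}{311}\right)} - 878419} = \frac{1}{- \frac{404092}{-242708 + \frac{184540}{311}} - 878419} = \frac{1}{- \frac{404092}{- \frac{75297648}{311}} - 878419} = \frac{1}{\left(-404092\right) \left(- \frac{311}{75297648}\right) - 878419} = \frac{1}{\frac{31418153}{18824412} - 878419} = \frac{1}{- \frac{16535689746475}{18824412}} = - \frac{18824412}{16535689746475}$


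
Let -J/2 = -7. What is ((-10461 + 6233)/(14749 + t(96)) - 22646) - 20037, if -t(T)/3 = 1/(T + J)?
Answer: -69248809401/1622387 ≈ -42683.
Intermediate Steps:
J = 14 (J = -2*(-7) = 14)
t(T) = -3/(14 + T) (t(T) = -3/(T + 14) = -3/(14 + T))
((-10461 + 6233)/(14749 + t(96)) - 22646) - 20037 = ((-10461 + 6233)/(14749 - 3/(14 + 96)) - 22646) - 20037 = (-4228/(14749 - 3/110) - 22646) - 20037 = (-4228/1622387/110 - 22646) - 20037 = (-4228*110/1622387 - 22646) - 20037 = (-465080/1622387 - 22646) - 20037 = -36741041082/1622387 - 20037 = -69248809401/1622387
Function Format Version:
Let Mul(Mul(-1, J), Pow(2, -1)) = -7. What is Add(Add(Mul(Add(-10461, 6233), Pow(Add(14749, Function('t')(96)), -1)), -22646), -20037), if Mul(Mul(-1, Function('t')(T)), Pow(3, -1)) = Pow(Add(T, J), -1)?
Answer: Rational(-69248809401, 1622387) ≈ -42683.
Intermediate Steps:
J = 14 (J = Mul(-2, -7) = 14)
Function('t')(T) = Mul(-3, Pow(Add(14, T), -1)) (Function('t')(T) = Mul(-3, Pow(Add(T, 14), -1)) = Mul(-3, Pow(Add(14, T), -1)))
Add(Add(Mul(Add(-10461, 6233), Pow(Add(14749, Function('t')(96)), -1)), -22646), -20037) = Add(Add(Mul(Add(-10461, 6233), Pow(Add(14749, Mul(-3, Pow(Add(14, 96), -1))), -1)), -22646), -20037) = Add(Add(Mul(-4228, Pow(Add(14749, Mul(-3, Pow(110, -1))), -1)), -22646), -20037) = Add(Add(Mul(-4228, Pow(Add(14749, Mul(-3, Rational(1, 110))), -1)), -22646), -20037) = Add(Add(Mul(-4228, Pow(Add(14749, Rational(-3, 110)), -1)), -22646), -20037) = Add(Add(Mul(-4228, Pow(Rational(1622387, 110), -1)), -22646), -20037) = Add(Add(Mul(-4228, Rational(110, 1622387)), -22646), -20037) = Add(Add(Rational(-465080, 1622387), -22646), -20037) = Add(Rational(-36741041082, 1622387), -20037) = Rational(-69248809401, 1622387)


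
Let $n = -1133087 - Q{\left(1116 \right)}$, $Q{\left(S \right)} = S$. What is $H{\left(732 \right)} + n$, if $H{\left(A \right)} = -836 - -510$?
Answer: $-1134529$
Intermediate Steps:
$H{\left(A \right)} = -326$ ($H{\left(A \right)} = -836 + 510 = -326$)
$n = -1134203$ ($n = -1133087 - 1116 = -1134203$)
$H{\left(732 \right)} + n = -326 - 1134203 = -1134529$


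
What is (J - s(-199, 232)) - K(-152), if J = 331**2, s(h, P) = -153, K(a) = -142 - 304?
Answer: 110160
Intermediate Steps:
K(a) = -446
J = 109561
(J - s(-199, 232)) - K(-152) = (109561 - 1*(-153)) - 1*(-446) = (109561 + 153) + 446 = 109714 + 446 = 110160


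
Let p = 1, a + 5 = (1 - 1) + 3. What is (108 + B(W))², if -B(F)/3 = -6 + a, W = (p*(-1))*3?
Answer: 17424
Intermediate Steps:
a = -2 (a = -5 + ((1 - 1) + 3) = -5 + (0 + 3) = -5 + 3 = -2)
W = -3 (W = (1*(-1))*3 = -1*3 = -3)
B(F) = 24 (B(F) = -3*(-6 - 2) = -3*(-8) = 24)
(108 + B(W))² = (108 + 24)² = 132² = 17424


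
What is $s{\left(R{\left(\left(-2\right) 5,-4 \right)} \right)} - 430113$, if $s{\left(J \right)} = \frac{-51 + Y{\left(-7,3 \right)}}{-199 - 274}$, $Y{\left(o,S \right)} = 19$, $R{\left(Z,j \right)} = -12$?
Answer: $- \frac{203443417}{473} \approx -4.3011 \cdot 10^{5}$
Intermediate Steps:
$s{\left(J \right)} = \frac{32}{473}$ ($s{\left(J \right)} = \frac{-51 + 19}{-199 - 274} = - \frac{32}{-473} = \left(-32\right) \left(- \frac{1}{473}\right) = \frac{32}{473}$)
$s{\left(R{\left(\left(-2\right) 5,-4 \right)} \right)} - 430113 = \frac{32}{473} - 430113 = - \frac{203443417}{473}$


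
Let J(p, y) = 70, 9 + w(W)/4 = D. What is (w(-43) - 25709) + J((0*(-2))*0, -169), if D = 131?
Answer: -25151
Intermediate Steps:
w(W) = 488 (w(W) = -36 + 4*131 = -36 + 524 = 488)
(w(-43) - 25709) + J((0*(-2))*0, -169) = (488 - 25709) + 70 = -25221 + 70 = -25151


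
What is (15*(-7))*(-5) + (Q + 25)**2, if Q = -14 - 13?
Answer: 529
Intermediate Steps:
Q = -27
(15*(-7))*(-5) + (Q + 25)**2 = (15*(-7))*(-5) + (-27 + 25)**2 = -105*(-5) + (-2)**2 = 525 + 4 = 529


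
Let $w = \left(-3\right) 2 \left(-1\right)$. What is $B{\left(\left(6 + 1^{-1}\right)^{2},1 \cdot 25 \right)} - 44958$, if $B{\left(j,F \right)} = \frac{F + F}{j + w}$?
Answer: $- \frac{494528}{11} \approx -44957.0$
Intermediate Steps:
$w = 6$ ($w = \left(-6\right) \left(-1\right) = 6$)
$B{\left(j,F \right)} = \frac{2 F}{6 + j}$ ($B{\left(j,F \right)} = \frac{F + F}{j + 6} = \frac{2 F}{6 + j}$)
$B{\left(\left(6 + 1^{-1}\right)^{2},1 \cdot 25 \right)} - 44958 = \frac{2 \cdot 1 \cdot 25}{6 + \left(6 + 1^{-1}\right)^{2}} - 44958 = 2 \cdot 25 \frac{1}{6 + \left(6 + 1\right)^{2}} - 44958 = 2 \cdot 25 \frac{1}{6 + 7^{2}} - 44958 = 2 \cdot 25 \frac{1}{6 + 49} - 44958 = 2 \cdot 25 \cdot \frac{1}{55} - 44958 = \frac{10}{11} - 44958 = - \frac{494528}{11}$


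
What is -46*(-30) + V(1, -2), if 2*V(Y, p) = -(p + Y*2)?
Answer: 1380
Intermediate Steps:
V(Y, p) = -Y - p/2 (V(Y, p) = (-(p + Y*2))/2 = (-(p + 2*Y))/2 = (-p - 2*Y)/2 = -Y - p/2)
-46*(-30) + V(1, -2) = -46*(-30) + (-1*1 - 1/2*(-2)) = 1380 + (-1 + 1) = 1380 + 0 = 1380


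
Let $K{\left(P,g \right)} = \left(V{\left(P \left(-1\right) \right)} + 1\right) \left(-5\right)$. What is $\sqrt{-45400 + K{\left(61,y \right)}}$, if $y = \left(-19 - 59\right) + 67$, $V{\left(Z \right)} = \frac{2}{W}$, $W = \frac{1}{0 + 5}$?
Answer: $i \sqrt{45455} \approx 213.2 i$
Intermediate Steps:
$W = \frac{1}{5} \approx 0.2$
$V{\left(Z \right)} = 10$ ($V{\left(Z \right)} = 2 \frac{1}{\frac{1}{5}} = 2 \cdot 5 = 10$)
$y = -11$ ($y = -78 + 67 = -11$)
$K{\left(P,g \right)} = -55$ ($K{\left(P,g \right)} = \left(10 + 1\right) \left(-5\right) = 11 \left(-5\right) = -55$)
$\sqrt{-45400 + K{\left(61,y \right)}} = \sqrt{-45400 - 55} = \sqrt{-45455} = i \sqrt{45455}$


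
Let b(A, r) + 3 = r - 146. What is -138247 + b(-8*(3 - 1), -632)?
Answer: -139028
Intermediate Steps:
b(A, r) = -149 + r (b(A, r) = -3 + (r - 146) = -3 + (-146 + r) = -149 + r)
-138247 + b(-8*(3 - 1), -632) = -138247 + (-149 - 632) = -138247 - 781 = -139028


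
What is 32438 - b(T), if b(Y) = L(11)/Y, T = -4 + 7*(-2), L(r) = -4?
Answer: 291940/9 ≈ 32438.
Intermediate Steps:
T = -18 (T = -4 - 14 = -18)
b(Y) = -4/Y
32438 - b(T) = 32438 - (-4)/(-18) = 32438 - (-4)*(-1)/18 = 32438 - 1*2/9 = 32438 - 2/9 = 291940/9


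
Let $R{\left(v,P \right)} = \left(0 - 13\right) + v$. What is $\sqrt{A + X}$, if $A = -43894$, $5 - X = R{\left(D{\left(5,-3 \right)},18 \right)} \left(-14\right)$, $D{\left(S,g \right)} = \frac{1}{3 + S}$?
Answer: $\frac{i \sqrt{176277}}{2} \approx 209.93 i$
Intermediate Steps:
$R{\left(v,P \right)} = -13 + v$
$X = - \frac{701}{4}$ ($X = 5 - \left(-13 + \frac{1}{3 + 5}\right) \left(-14\right) = 5 - \left(-13 + \frac{1}{8}\right) \left(-14\right) = 5 - \left(- \frac{103}{8}\right) \left(-14\right) = 5 - \frac{721}{4} = - \frac{701}{4} \approx -175.25$)
$\sqrt{A + X} = \sqrt{-43894 - \frac{701}{4}} = \sqrt{- \frac{176277}{4}} = \frac{i \sqrt{176277}}{2}$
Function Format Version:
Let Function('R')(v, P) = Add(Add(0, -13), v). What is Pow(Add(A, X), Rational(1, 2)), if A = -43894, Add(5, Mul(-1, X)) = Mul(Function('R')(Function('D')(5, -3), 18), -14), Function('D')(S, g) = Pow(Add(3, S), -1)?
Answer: Mul(Rational(1, 2), I, Pow(176277, Rational(1, 2))) ≈ Mul(209.93, I)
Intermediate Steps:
Function('R')(v, P) = Add(-13, v)
X = Rational(-701, 4) (X = Add(5, Mul(-1, Mul(Add(-13, Pow(Add(3, 5), -1)), -14))) = Add(5, Mul(-1, Mul(Add(-13, Pow(8, -1)), -14))) = Add(5, Mul(-1, Mul(Add(-13, Rational(1, 8)), -14))) = Add(5, Mul(-1, Mul(Rational(-103, 8), -14))) = Add(5, Mul(-1, Rational(721, 4))) = Add(5, Rational(-721, 4)) = Rational(-701, 4) ≈ -175.25)
Pow(Add(A, X), Rational(1, 2)) = Pow(Add(-43894, Rational(-701, 4)), Rational(1, 2)) = Pow(Rational(-176277, 4), Rational(1, 2)) = Mul(Rational(1, 2), I, Pow(176277, Rational(1, 2)))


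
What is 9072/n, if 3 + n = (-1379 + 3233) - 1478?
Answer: 9072/373 ≈ 24.322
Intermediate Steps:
n = 373 (n = -3 + ((-1379 + 3233) - 1478) = -3 + (1854 - 1478) = -3 + 376 = 373)
9072/n = 9072/373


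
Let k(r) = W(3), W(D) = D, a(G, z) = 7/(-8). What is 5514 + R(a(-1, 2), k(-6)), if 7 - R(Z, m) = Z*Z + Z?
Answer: 353351/64 ≈ 5521.1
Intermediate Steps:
a(G, z) = -7/8 (a(G, z) = 7*(-⅛) = -7/8)
k(r) = 3
R(Z, m) = 7 - Z - Z² (R(Z, m) = 7 - (Z*Z + Z) = 7 - (Z² + Z) = 7 - (Z + Z²) = 7 + (-Z - Z²) = 7 - Z - Z²)
5514 + R(a(-1, 2), k(-6)) = 5514 + (7 - 1*(-7/8) - (-7/8)²) = 5514 + (7 + 7/8 - 1*49/64) = 5514 + (7 + 7/8 - 49/64) = 5514 + 455/64 = 353351/64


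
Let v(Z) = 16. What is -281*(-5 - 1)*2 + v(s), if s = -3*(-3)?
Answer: 3388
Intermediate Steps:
s = 9
-281*(-5 - 1)*2 + v(s) = -281*(-5 - 1)*2 + 16 = -(-1686)*2 + 16 = -281*(-12) + 16 = 3372 + 16 = 3388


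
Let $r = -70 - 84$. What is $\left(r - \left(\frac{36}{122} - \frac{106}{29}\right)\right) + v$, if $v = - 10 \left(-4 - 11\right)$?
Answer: $- \frac{1132}{1769} \approx -0.63991$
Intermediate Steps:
$r = -154$
$v = 150$ ($v = \left(-10\right) \left(-15\right) = 150$)
$\left(r - \left(\frac{36}{122} - \frac{106}{29}\right)\right) + v = \left(-154 - \left(\frac{36}{122} - \frac{106}{29}\right)\right) + 150 = \left(-154 - \left(36 \cdot \frac{1}{122} - \frac{106}{29}\right)\right) + 150 = \left(-154 - \left(\frac{18}{61} - \frac{106}{29}\right)\right) + 150 = \left(-154 - - \frac{5944}{1769}\right) + 150 = \left(-154 + \frac{5944}{1769}\right) + 150 = - \frac{266482}{1769} + 150 = - \frac{1132}{1769}$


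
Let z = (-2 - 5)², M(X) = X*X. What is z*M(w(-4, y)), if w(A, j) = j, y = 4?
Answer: 784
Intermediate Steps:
M(X) = X²
z = 49 (z = (-7)² = 49)
z*M(w(-4, y)) = 49*4² = 49*16 = 784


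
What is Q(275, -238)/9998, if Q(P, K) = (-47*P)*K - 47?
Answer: 3076103/9998 ≈ 307.67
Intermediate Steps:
Q(P, K) = -47 - 47*K*P (Q(P, K) = -47*K*P - 47 = -47 - 47*K*P)
Q(275, -238)/9998 = (-47 - 47*(-238)*275)/9998 = (-47 + 3076150)*(1/9998) = 3076103*(1/9998) = 3076103/9998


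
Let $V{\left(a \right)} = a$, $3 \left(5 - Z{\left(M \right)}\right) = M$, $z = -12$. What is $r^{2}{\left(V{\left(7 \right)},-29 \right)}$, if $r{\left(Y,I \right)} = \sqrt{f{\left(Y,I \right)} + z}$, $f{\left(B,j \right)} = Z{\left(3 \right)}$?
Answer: $-8$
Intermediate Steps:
$Z{\left(M \right)} = 5 - \frac{M}{3}$
$f{\left(B,j \right)} = 4$ ($f{\left(B,j \right)} = 5 - 1 = 4$)
$r{\left(Y,I \right)} = 2 i \sqrt{2}$ ($r{\left(Y,I \right)} = \sqrt{4 - 12} = \sqrt{-8} = 2 i \sqrt{2}$)
$r^{2}{\left(V{\left(7 \right)},-29 \right)} = \left(2 i \sqrt{2}\right)^{2} = -8$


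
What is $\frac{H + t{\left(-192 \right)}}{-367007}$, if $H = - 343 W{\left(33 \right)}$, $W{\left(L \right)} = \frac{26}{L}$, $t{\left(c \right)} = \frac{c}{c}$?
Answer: $\frac{8885}{12111231} \approx 0.00073362$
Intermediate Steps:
$t{\left(c \right)} = 1$
$H = - \frac{8918}{33}$ ($H = - 343 \cdot \frac{26}{33} = - 343 \cdot 26 \cdot \frac{1}{33} = \left(-343\right) \frac{26}{33} = - \frac{8918}{33} \approx -270.24$)
$\frac{H + t{\left(-192 \right)}}{-367007} = \frac{- \frac{8918}{33} + 1}{-367007} = \left(- \frac{8885}{33}\right) \left(- \frac{1}{367007}\right) = \frac{8885}{12111231}$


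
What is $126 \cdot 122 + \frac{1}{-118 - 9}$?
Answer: $\frac{1952243}{127} \approx 15372.0$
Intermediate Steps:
$126 \cdot 122 + \frac{1}{-118 - 9} = 15372 + \frac{1}{-127} = 15372 - \frac{1}{127} = \frac{1952243}{127}$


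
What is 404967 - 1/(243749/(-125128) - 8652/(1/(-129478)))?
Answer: 56765782680426410645/140173847944219 ≈ 4.0497e+5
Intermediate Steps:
404967 - 1/(243749/(-125128) - 8652/(1/(-129478))) = 404967 - 1/(243749*(-1/125128) - 8652/(-1/129478)) = 404967 - 1/(-243749/125128 - 8652*(-129478)) = 404967 - 1/(-243749/125128 + 1120243656) = 404967 - 1/140173847944219/125128 = 404967 - 1*125128/140173847944219 = 404967 - 125128/140173847944219 = 56765782680426410645/140173847944219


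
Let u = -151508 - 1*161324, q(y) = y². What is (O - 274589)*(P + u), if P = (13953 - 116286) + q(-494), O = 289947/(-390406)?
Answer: 18345282598168449/390406 ≈ 4.6990e+10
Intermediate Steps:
O = -289947/390406 (O = 289947*(-1/390406) = -289947/390406 ≈ -0.74268)
P = 141703 (P = (13953 - 116286) + (-494)² = -102333 + 244036 = 141703)
u = -312832 (u = -151508 - 161324 = -312832)
(O - 274589)*(P + u) = (-289947/390406 - 274589)*(141703 - 312832) = -107201483081/390406*(-171129) = 18345282598168449/390406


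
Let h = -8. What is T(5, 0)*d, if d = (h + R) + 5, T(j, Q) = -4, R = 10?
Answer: -28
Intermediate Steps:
d = 7 (d = (-8 + 10) + 5 = 2 + 5 = 7)
T(5, 0)*d = -4*7 = -28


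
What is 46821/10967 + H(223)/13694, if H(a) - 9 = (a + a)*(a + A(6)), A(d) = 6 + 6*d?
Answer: 1937455207/150182098 ≈ 12.901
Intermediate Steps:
H(a) = 9 + 2*a*(42 + a) (H(a) = 9 + (a + a)*(a + (6 + 6*6)) = 9 + (2*a)*(a + (6 + 36)) = 9 + (2*a)*(a + 42) = 9 + (2*a)*(42 + a) = 9 + 2*a*(42 + a))
46821/10967 + H(223)/13694 = 46821/10967 + (9 + 2*223**2 + 84*223)/13694 = 46821*(1/10967) + (9 + 2*49729 + 18732)*(1/13694) = 46821/10967 + (9 + 99458 + 18732)*(1/13694) = 46821/10967 + 118199*(1/13694) = 46821/10967 + 118199/13694 = 1937455207/150182098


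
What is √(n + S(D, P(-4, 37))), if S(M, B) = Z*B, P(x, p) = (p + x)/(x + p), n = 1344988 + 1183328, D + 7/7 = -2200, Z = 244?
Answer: 4*√158035 ≈ 1590.1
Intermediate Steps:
D = -2201 (D = -1 - 2200 = -2201)
n = 2528316
P(x, p) = 1 (P(x, p) = (p + x)/(p + x) = 1)
S(M, B) = 244*B
√(n + S(D, P(-4, 37))) = √(2528316 + 244*1) = √(2528316 + 244) = √2528560 = 4*√158035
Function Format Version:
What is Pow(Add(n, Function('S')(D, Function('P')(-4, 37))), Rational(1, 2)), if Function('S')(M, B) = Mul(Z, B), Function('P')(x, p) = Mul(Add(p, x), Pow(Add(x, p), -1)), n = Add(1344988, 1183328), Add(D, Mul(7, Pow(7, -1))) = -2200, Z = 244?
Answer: Mul(4, Pow(158035, Rational(1, 2))) ≈ 1590.1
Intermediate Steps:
D = -2201 (D = Add(-1, -2200) = -2201)
n = 2528316
Function('P')(x, p) = 1 (Function('P')(x, p) = Mul(Add(p, x), Pow(Add(p, x), -1)) = 1)
Function('S')(M, B) = Mul(244, B)
Pow(Add(n, Function('S')(D, Function('P')(-4, 37))), Rational(1, 2)) = Pow(Add(2528316, Mul(244, 1)), Rational(1, 2)) = Pow(Add(2528316, 244), Rational(1, 2)) = Pow(2528560, Rational(1, 2)) = Mul(4, Pow(158035, Rational(1, 2)))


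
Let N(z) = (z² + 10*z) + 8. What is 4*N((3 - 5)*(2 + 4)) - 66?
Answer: 62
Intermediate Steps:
N(z) = 8 + z² + 10*z
4*N((3 - 5)*(2 + 4)) - 66 = 4*(8 + ((3 - 5)*(2 + 4))² + 10*((3 - 5)*(2 + 4))) - 66 = 4*(8 + (-2*6)² + 10*(-2*6)) - 66 = 4*(8 + (-12)² + 10*(-12)) - 66 = 4*(8 + 144 - 120) - 66 = 4*32 - 66 = 128 - 66 = 62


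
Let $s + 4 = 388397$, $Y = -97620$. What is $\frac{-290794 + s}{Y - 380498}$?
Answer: $- \frac{97599}{478118} \approx -0.20413$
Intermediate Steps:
$s = 388393$ ($s = -4 + 388397 = 388393$)
$\frac{-290794 + s}{Y - 380498} = \frac{-290794 + 388393}{-97620 - 380498} = \frac{97599}{-478118} = 97599 \left(- \frac{1}{478118}\right) = - \frac{97599}{478118}$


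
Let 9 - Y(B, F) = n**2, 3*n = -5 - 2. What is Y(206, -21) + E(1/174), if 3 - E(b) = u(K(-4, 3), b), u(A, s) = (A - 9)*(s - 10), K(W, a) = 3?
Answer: -13940/261 ≈ -53.410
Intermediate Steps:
n = -7/3 (n = (-5 - 2)/3 = (1/3)*(-7) = -7/3 ≈ -2.3333)
u(A, s) = (-10 + s)*(-9 + A) (u(A, s) = (-9 + A)*(-10 + s) = (-10 + s)*(-9 + A))
E(b) = -57 + 6*b (E(b) = 3 - (90 - 10*3 - 9*b + 3*b) = 3 - (90 - 30 - 9*b + 3*b) = 3 - (60 - 6*b) = 3 + (-60 + 6*b) = -57 + 6*b)
Y(B, F) = 32/9 (Y(B, F) = 9 - (-7/3)**2 = 9 - 1*49/9 = 9 - 49/9 = 32/9)
Y(206, -21) + E(1/174) = 32/9 + (-57 + 6/174) = 32/9 + (-57 + 6*(1/174)) = 32/9 + (-57 + 1/29) = 32/9 - 1652/29 = -13940/261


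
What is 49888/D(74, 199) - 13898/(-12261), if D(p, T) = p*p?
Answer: 171945554/16785309 ≈ 10.244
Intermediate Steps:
D(p, T) = p**2
49888/D(74, 199) - 13898/(-12261) = 49888/(74**2) - 13898/(-12261) = 49888/5476 - 13898*(-1/12261) = 49888*(1/5476) + 13898/12261 = 12472/1369 + 13898/12261 = 171945554/16785309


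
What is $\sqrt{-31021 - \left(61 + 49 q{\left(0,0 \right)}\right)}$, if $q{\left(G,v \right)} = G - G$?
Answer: $i \sqrt{31082} \approx 176.3 i$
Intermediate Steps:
$q{\left(G,v \right)} = 0$
$\sqrt{-31021 - \left(61 + 49 q{\left(0,0 \right)}\right)} = \sqrt{-31021 - 61} = \sqrt{-31082} = i \sqrt{31082}$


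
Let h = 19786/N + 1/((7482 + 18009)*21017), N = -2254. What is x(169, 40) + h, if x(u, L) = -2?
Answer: -6507686581882/603783879069 ≈ -10.778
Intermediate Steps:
h = -5300118823744/603783879069 (h = 19786/(-2254) + 1/((7482 + 18009)*21017) = 19786*(-1/2254) + (1/21017)/25491 = -9893/1127 + (1/25491)*(1/21017) = -9893/1127 + 1/535744347 = -5300118823744/603783879069 ≈ -8.7782)
x(169, 40) + h = -2 - 5300118823744/603783879069 = -6507686581882/603783879069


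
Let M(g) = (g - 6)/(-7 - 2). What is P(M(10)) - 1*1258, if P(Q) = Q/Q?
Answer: -1257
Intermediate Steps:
M(g) = ⅔ - g/9 (M(g) = (-6 + g)/(-9) = (-6 + g)*(-⅑) = ⅔ - g/9)
P(Q) = 1
P(M(10)) - 1*1258 = 1 - 1*1258 = 1 - 1258 = -1257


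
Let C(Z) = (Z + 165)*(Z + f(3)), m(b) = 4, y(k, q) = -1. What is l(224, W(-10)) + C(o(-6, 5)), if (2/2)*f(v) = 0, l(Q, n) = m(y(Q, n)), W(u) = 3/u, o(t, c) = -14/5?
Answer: -11254/25 ≈ -450.16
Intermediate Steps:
o(t, c) = -14/5 (o(t, c) = -14*⅕ = -14/5)
l(Q, n) = 4
f(v) = 0
C(Z) = Z*(165 + Z) (C(Z) = (Z + 165)*(Z + 0) = (165 + Z)*Z = Z*(165 + Z))
l(224, W(-10)) + C(o(-6, 5)) = 4 - 14*(165 - 14/5)/5 = 4 - 14/5*811/5 = 4 - 11354/25 = -11254/25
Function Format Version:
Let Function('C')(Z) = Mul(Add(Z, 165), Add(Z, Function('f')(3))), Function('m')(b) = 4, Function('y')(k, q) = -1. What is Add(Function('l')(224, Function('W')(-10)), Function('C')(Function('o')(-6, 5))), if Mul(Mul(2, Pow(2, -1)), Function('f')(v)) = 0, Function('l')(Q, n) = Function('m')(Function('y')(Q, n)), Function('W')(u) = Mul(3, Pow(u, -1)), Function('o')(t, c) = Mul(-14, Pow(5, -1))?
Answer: Rational(-11254, 25) ≈ -450.16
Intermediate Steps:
Function('o')(t, c) = Rational(-14, 5) (Function('o')(t, c) = Mul(-14, Rational(1, 5)) = Rational(-14, 5))
Function('l')(Q, n) = 4
Function('f')(v) = 0
Function('C')(Z) = Mul(Z, Add(165, Z)) (Function('C')(Z) = Mul(Add(Z, 165), Add(Z, 0)) = Mul(Add(165, Z), Z) = Mul(Z, Add(165, Z)))
Add(Function('l')(224, Function('W')(-10)), Function('C')(Function('o')(-6, 5))) = Add(4, Mul(Rational(-14, 5), Add(165, Rational(-14, 5)))) = Add(4, Mul(Rational(-14, 5), Rational(811, 5))) = Add(4, Rational(-11354, 25)) = Rational(-11254, 25)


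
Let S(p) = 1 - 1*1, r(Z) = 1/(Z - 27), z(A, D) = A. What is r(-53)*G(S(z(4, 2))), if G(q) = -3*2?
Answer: 3/40 ≈ 0.075000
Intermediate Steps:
r(Z) = 1/(-27 + Z)
S(p) = 0 (S(p) = 1 - 1 = 0)
G(q) = -6
r(-53)*G(S(z(4, 2))) = -6/(-27 - 53) = -6/(-80) = -1/80*(-6) = 3/40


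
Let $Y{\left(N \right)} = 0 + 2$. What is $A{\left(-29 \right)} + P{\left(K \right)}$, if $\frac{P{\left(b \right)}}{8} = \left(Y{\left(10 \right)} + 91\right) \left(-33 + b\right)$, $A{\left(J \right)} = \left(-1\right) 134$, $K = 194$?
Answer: $119650$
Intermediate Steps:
$Y{\left(N \right)} = 2$
$A{\left(J \right)} = -134$
$P{\left(b \right)} = -24552 + 744 b$ ($P{\left(b \right)} = 8 \left(2 + 91\right) \left(-33 + b\right) = 8 \cdot 93 \left(-33 + b\right) = 8 \left(-3069 + 93 b\right) = -24552 + 744 b$)
$A{\left(-29 \right)} + P{\left(K \right)} = -134 + \left(-24552 + 744 \cdot 194\right) = -134 + \left(-24552 + 144336\right) = -134 + 119784 = 119650$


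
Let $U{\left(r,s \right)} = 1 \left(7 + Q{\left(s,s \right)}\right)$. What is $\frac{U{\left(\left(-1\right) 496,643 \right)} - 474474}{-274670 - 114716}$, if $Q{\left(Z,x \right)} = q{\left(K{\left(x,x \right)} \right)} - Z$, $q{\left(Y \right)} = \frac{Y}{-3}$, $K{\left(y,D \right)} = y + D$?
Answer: $\frac{713308}{584079} \approx 1.2213$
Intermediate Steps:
$K{\left(y,D \right)} = D + y$
$q{\left(Y \right)} = - \frac{Y}{3}$ ($q{\left(Y \right)} = Y \left(- \frac{1}{3}\right) = - \frac{Y}{3}$)
$Q{\left(Z,x \right)} = - Z - \frac{2 x}{3}$ ($Q{\left(Z,x \right)} = - \frac{x + x}{3} - Z = - \frac{2 x}{3} - Z = - Z - \frac{2 x}{3}$)
$U{\left(r,s \right)} = 7 - \frac{5 s}{3}$ ($U{\left(r,s \right)} = 1 \left(7 - \frac{5 s}{3}\right) = 7 - \frac{5 s}{3}$)
$\frac{U{\left(\left(-1\right) 496,643 \right)} - 474474}{-274670 - 114716} = \frac{\left(7 - \frac{3215}{3}\right) - 474474}{-274670 - 114716} = \frac{\left(7 - \frac{3215}{3}\right) - 474474}{-389386} = \left(- \frac{3194}{3} - 474474\right) \left(- \frac{1}{389386}\right) = \left(- \frac{1426616}{3}\right) \left(- \frac{1}{389386}\right) = \frac{713308}{584079}$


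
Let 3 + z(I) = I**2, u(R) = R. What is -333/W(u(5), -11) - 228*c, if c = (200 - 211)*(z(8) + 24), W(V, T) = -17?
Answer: 3624393/17 ≈ 2.1320e+5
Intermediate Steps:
z(I) = -3 + I**2
c = -935 (c = (200 - 211)*((-3 + 8**2) + 24) = -11*((-3 + 64) + 24) = -11*(61 + 24) = -11*85 = -935)
-333/W(u(5), -11) - 228*c = -333/(-17) - 228*(-935) = -333*(-1/17) + 213180 = 333/17 + 213180 = 3624393/17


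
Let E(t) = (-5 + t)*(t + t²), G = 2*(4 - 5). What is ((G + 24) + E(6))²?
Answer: 4096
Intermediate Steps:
G = -2 (G = 2*(-1) = -2)
((G + 24) + E(6))² = ((-2 + 24) + 6*(-5 + 6² - 4*6))² = (22 + 6*(-5 + 36 - 24))² = (22 + 6*7)² = (22 + 42)² = 64² = 4096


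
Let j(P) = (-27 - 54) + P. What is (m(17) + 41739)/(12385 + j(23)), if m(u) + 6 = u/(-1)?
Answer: 41716/12327 ≈ 3.3841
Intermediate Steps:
j(P) = -81 + P
m(u) = -6 - u (m(u) = -6 + u/(-1) = -6 + u*(-1) = -6 - u)
(m(17) + 41739)/(12385 + j(23)) = ((-6 - 1*17) + 41739)/(12385 + (-81 + 23)) = ((-6 - 17) + 41739)/(12385 - 58) = (-23 + 41739)/12327 = 41716*(1/12327) = 41716/12327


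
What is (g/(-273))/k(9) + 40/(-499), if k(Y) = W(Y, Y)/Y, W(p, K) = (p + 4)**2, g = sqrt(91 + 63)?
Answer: -40/499 - 3*sqrt(154)/15379 ≈ -0.082581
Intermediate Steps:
g = sqrt(154) ≈ 12.410
W(p, K) = (4 + p)**2
k(Y) = (4 + Y)**2/Y
(g/(-273))/k(9) + 40/(-499) = (sqrt(154)/(-273))/(((4 + 9)**2/9)) + 40/(-499) = (sqrt(154)*(-1/273))/(((1/9)*13**2)) + 40*(-1/499) = (-sqrt(154)/273)/(((1/9)*169)) - 40/499 = (-sqrt(154)/273)/(169/9) - 40/499 = -sqrt(154)/273*(9/169) - 40/499 = -3*sqrt(154)/15379 - 40/499 = -40/499 - 3*sqrt(154)/15379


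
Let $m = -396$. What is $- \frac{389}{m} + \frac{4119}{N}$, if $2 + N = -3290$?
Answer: $- \frac{43817}{162954} \approx -0.26889$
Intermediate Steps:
$N = -3292$ ($N = -2 - 3290 = -3292$)
$- \frac{389}{m} + \frac{4119}{N} = - \frac{389}{-396} + \frac{4119}{-3292} = \left(-389\right) \left(- \frac{1}{396}\right) + 4119 \left(- \frac{1}{3292}\right) = \frac{389}{396} - \frac{4119}{3292} = - \frac{43817}{162954}$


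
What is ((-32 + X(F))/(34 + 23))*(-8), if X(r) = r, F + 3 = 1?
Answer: 272/57 ≈ 4.7719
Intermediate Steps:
F = -2 (F = -3 + 1 = -2)
((-32 + X(F))/(34 + 23))*(-8) = ((-32 - 2)/(34 + 23))*(-8) = -34/57*(-8) = 272/57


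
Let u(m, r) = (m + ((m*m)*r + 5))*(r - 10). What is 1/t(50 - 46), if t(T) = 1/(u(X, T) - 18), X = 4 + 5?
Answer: -2046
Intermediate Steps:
X = 9
u(m, r) = (-10 + r)*(5 + m + r*m²) (u(m, r) = (m + (m²*r + 5))*(-10 + r) = (m + (r*m² + 5))*(-10 + r) = (m + (5 + r*m²))*(-10 + r) = (5 + m + r*m²)*(-10 + r) = (-10 + r)*(5 + m + r*m²))
t(T) = 1/(-158 - 796*T + 81*T²) (t(T) = 1/((-50 - 10*9 + 5*T + 9*T + 9²*T² - 10*T*9²) - 18) = 1/((-50 - 90 + 5*T + 9*T + 81*T² - 10*T*81) - 18) = 1/((-50 - 90 + 5*T + 9*T + 81*T² - 810*T) - 18) = 1/((-140 - 796*T + 81*T²) - 18) = 1/(-158 - 796*T + 81*T²))
1/t(50 - 46) = 1/(1/(-158 - 796*(50 - 46) + 81*(50 - 46)²)) = 1/(1/(-158 - 796*4 + 81*4²)) = 1/(1/(-158 - 3184 + 81*16)) = 1/(1/(-158 - 3184 + 1296)) = 1/(1/(-2046)) = 1/(-1/2046) = -2046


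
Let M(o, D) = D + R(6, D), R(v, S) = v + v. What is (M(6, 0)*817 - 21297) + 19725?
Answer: 8232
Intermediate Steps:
R(v, S) = 2*v
M(o, D) = 12 + D (M(o, D) = D + 2*6 = D + 12 = 12 + D)
(M(6, 0)*817 - 21297) + 19725 = ((12 + 0)*817 - 21297) + 19725 = (12*817 - 21297) + 19725 = (9804 - 21297) + 19725 = -11493 + 19725 = 8232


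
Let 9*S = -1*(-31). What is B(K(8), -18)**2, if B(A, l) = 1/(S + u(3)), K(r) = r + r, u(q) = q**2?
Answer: 81/12544 ≈ 0.0064573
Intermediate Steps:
K(r) = 2*r
S = 31/9 (S = (-1*(-31))/9 = (1/9)*31 = 31/9 ≈ 3.4444)
B(A, l) = 9/112 (B(A, l) = 1/(31/9 + 3**2) = 1/(31/9 + 9) = 1/(112/9) = 9/112)
B(K(8), -18)**2 = (9/112)**2 = 81/12544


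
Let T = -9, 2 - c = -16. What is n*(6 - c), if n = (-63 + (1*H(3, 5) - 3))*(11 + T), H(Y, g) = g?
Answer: 1464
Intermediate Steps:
c = 18 (c = 2 - 1*(-16) = 2 + 16 = 18)
n = -122 (n = (-63 + (1*5 - 3))*(11 - 9) = (-63 + (5 - 3))*2 = (-63 + 2)*2 = -61*2 = -122)
n*(6 - c) = -122*(6 - 1*18) = -122*(6 - 18) = -122*(-12) = 1464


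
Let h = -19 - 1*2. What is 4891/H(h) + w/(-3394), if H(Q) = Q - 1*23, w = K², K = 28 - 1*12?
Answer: -8305659/74668 ≈ -111.23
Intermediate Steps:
K = 16 (K = 28 - 12 = 16)
h = -21 (h = -19 - 2 = -21)
w = 256 (w = 16² = 256)
H(Q) = -23 + Q (H(Q) = Q - 23 = -23 + Q)
4891/H(h) + w/(-3394) = 4891/(-23 - 21) + 256/(-3394) = 4891/(-44) + 256*(-1/3394) = 4891*(-1/44) - 128/1697 = -4891/44 - 128/1697 = -8305659/74668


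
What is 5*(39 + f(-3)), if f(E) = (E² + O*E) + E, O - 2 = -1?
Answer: 210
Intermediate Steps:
O = 1 (O = 2 - 1 = 1)
f(E) = E² + 2*E (f(E) = (E² + 1*E) + E = (E² + E) + E = (E + E²) + E = E² + 2*E)
5*(39 + f(-3)) = 5*(39 - 3*(2 - 3)) = 5*(39 - 3*(-1)) = 5*(39 + 3) = 5*42 = 210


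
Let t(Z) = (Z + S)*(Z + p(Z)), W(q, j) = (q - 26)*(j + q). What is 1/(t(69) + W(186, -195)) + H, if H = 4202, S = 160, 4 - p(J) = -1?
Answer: 65156213/15506 ≈ 4202.0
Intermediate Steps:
p(J) = 5 (p(J) = 4 - 1*(-1) = 4 + 1 = 5)
W(q, j) = (-26 + q)*(j + q)
t(Z) = (5 + Z)*(160 + Z) (t(Z) = (Z + 160)*(Z + 5) = (160 + Z)*(5 + Z) = (5 + Z)*(160 + Z))
1/(t(69) + W(186, -195)) + H = 1/((800 + 69² + 165*69) + (186² - 26*(-195) - 26*186 - 195*186)) + 4202 = 1/((800 + 4761 + 11385) + (34596 + 5070 - 4836 - 36270)) + 4202 = 1/(16946 - 1440) + 4202 = 1/15506 + 4202 = 65156213/15506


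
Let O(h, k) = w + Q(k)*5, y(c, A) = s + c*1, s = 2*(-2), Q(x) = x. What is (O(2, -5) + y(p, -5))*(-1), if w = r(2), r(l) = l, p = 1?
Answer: 26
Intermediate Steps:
s = -4
w = 2
y(c, A) = -4 + c (y(c, A) = -4 + c*1 = -4 + c)
O(h, k) = 2 + 5*k (O(h, k) = 2 + k*5 = 2 + 5*k)
(O(2, -5) + y(p, -5))*(-1) = ((2 + 5*(-5)) + (-4 + 1))*(-1) = ((2 - 25) - 3)*(-1) = (-23 - 3)*(-1) = -26*(-1) = 26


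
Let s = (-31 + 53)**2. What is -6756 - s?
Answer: -7240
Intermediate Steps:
s = 484 (s = 22**2 = 484)
-6756 - s = -6756 - 1*484 = -6756 - 484 = -7240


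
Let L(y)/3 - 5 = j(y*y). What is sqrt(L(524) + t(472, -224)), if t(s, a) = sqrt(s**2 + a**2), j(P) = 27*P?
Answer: sqrt(22240671 + 8*sqrt(4265)) ≈ 4716.1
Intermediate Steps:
L(y) = 15 + 81*y**2 (L(y) = 15 + 3*(27*(y*y)) = 15 + 3*(27*y**2) = 15 + 81*y**2)
t(s, a) = sqrt(a**2 + s**2)
sqrt(L(524) + t(472, -224)) = sqrt((15 + 81*524**2) + sqrt((-224)**2 + 472**2)) = sqrt((15 + 81*274576) + sqrt(50176 + 222784)) = sqrt((15 + 22240656) + sqrt(272960)) = sqrt(22240671 + 8*sqrt(4265))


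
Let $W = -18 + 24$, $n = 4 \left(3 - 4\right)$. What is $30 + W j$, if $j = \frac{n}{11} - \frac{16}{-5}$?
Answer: $\frac{2586}{55} \approx 47.018$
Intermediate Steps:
$n = -4$ ($n = 4 \left(-1\right) = -4$)
$W = 6$
$j = \frac{156}{55}$ ($j = - \frac{4}{11} - \frac{16}{-5} = \left(-4\right) \frac{1}{11} - - \frac{16}{5} = - \frac{4}{11} + \frac{16}{5} = \frac{156}{55} \approx 2.8364$)
$30 + W j = 30 + 6 \cdot \frac{156}{55} = 30 + \frac{936}{55} = \frac{2586}{55}$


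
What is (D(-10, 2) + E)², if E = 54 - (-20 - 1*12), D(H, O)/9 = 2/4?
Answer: 32761/4 ≈ 8190.3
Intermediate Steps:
D(H, O) = 9/2 (D(H, O) = 9*(2/4) = 9*(2*(¼)) = 9*(½) = 9/2)
E = 86 (E = 54 - (-20 - 12) = 54 - 1*(-32) = 54 + 32 = 86)
(D(-10, 2) + E)² = (9/2 + 86)² = (181/2)² = 32761/4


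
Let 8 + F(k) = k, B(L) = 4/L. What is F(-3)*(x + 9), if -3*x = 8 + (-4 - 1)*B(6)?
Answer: -737/9 ≈ -81.889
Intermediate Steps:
F(k) = -8 + k
x = -14/9 (x = -(8 + (-4 - 1)*(4/6))/3 = -(8 - 20/6)/3 = -(8 - 5*⅔)/3 = -(8 - 10/3)/3 = -⅓*14/3 = -14/9 ≈ -1.5556)
F(-3)*(x + 9) = (-8 - 3)*(-14/9 + 9) = -11*67/9 = -737/9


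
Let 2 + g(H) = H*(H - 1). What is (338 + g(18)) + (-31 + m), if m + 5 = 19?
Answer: 625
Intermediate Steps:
m = 14 (m = -5 + 19 = 14)
g(H) = -2 + H*(-1 + H) (g(H) = -2 + H*(H - 1) = -2 + H*(-1 + H))
(338 + g(18)) + (-31 + m) = (338 + (-2 + 18**2 - 1*18)) + (-31 + 14) = (338 + (-2 + 324 - 18)) - 17 = (338 + 304) - 17 = 642 - 17 = 625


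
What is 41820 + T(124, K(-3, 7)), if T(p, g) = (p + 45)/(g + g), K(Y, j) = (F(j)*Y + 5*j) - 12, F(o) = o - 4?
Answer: 1171129/28 ≈ 41826.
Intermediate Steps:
F(o) = -4 + o
K(Y, j) = -12 + 5*j + Y*(-4 + j) (K(Y, j) = ((-4 + j)*Y + 5*j) - 12 = (Y*(-4 + j) + 5*j) - 12 = (5*j + Y*(-4 + j)) - 12 = -12 + 5*j + Y*(-4 + j))
T(p, g) = (45 + p)/(2*g) (T(p, g) = (45 + p)/((2*g)) = (45 + p)*(1/(2*g)) = (45 + p)/(2*g))
41820 + T(124, K(-3, 7)) = 41820 + (45 + 124)/(2*(-12 + 5*7 - 3*(-4 + 7))) = 41820 + (½)*169/(-12 + 35 - 3*3) = 41820 + (½)*169/(-12 + 35 - 9) = 41820 + (½)*169/14 = 41820 + (½)*(1/14)*169 = 41820 + 169/28 = 1171129/28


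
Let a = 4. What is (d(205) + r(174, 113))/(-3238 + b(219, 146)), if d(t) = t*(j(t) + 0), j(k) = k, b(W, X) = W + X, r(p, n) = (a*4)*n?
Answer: -43833/2873 ≈ -15.257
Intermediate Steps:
r(p, n) = 16*n (r(p, n) = (4*4)*n = 16*n)
d(t) = t**2 (d(t) = t*(t + 0) = t*t = t**2)
(d(205) + r(174, 113))/(-3238 + b(219, 146)) = (205**2 + 16*113)/(-3238 + (219 + 146)) = (42025 + 1808)/(-3238 + 365) = 43833/(-2873) = 43833*(-1/2873) = -43833/2873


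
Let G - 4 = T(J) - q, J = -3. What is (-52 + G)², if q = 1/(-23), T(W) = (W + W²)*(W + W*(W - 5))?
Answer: 3222025/529 ≈ 6090.8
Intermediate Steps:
T(W) = (W + W²)*(W + W*(-5 + W))
q = -1/23 ≈ -0.043478
G = 2991/23 (G = 4 + ((-3)²*(-4 + (-3)² - 3*(-3)) - 1*(-1/23)) = 4 + (9*(-4 + 9 + 9) + 1/23) = 4 + (9*14 + 1/23) = 4 + (126 + 1/23) = 4 + 2899/23 = 2991/23 ≈ 130.04)
(-52 + G)² = (-52 + 2991/23)² = (1795/23)² = 3222025/529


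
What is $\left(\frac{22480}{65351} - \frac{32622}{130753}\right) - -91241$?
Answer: $\frac{779640490292141}{8544839303} \approx 91241.0$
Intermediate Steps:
$\left(\frac{22480}{65351} - \frac{32622}{130753}\right) - -91241 = \left(22480 \cdot \frac{1}{65351} - \frac{32622}{130753}\right) + 91241 = \left(\frac{22480}{65351} - \frac{32622}{130753}\right) + 91241 = \frac{807447118}{8544839303} + 91241 = \frac{779640490292141}{8544839303}$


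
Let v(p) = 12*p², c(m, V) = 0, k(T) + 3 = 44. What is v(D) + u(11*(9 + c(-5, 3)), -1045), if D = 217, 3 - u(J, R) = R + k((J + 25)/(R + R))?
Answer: 566075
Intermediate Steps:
k(T) = 41 (k(T) = -3 + 44 = 41)
u(J, R) = -38 - R (u(J, R) = 3 - (R + 41) = 3 - (41 + R) = 3 + (-41 - R) = -38 - R)
v(D) + u(11*(9 + c(-5, 3)), -1045) = 12*217² + (-38 - 1*(-1045)) = 12*47089 + (-38 + 1045) = 565068 + 1007 = 566075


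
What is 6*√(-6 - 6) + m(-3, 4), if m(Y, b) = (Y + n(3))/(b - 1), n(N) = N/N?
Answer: -⅔ + 12*I*√3 ≈ -0.66667 + 20.785*I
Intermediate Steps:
n(N) = 1
m(Y, b) = (1 + Y)/(-1 + b) (m(Y, b) = (Y + 1)/(b - 1) = (1 + Y)/(-1 + b))
6*√(-6 - 6) + m(-3, 4) = 6*√(-6 - 6) + (1 - 3)/(-1 + 4) = 6*√(-12) - 2/3 = 6*(2*I*√3) + (⅓)*(-2) = 12*I*√3 - ⅔ = -⅔ + 12*I*√3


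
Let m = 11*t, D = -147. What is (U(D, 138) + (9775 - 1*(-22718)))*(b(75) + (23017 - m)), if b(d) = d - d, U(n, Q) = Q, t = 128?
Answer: 705123279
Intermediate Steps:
m = 1408 (m = 11*128 = 1408)
b(d) = 0
(U(D, 138) + (9775 - 1*(-22718)))*(b(75) + (23017 - m)) = (138 + (9775 - 1*(-22718)))*(0 + (23017 - 1*1408)) = (138 + (9775 + 22718))*(0 + (23017 - 1408)) = (138 + 32493)*(0 + 21609) = 32631*21609 = 705123279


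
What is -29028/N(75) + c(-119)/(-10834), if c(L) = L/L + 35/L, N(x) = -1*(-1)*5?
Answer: -2673159522/460445 ≈ -5805.6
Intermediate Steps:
N(x) = 5 (N(x) = 1*5 = 5)
c(L) = 1 + 35/L
-29028/N(75) + c(-119)/(-10834) = -29028/5 + ((35 - 119)/(-119))/(-10834) = -29028*1/5 - 1/119*(-84)*(-1/10834) = -29028/5 + (12/17)*(-1/10834) = -29028/5 - 6/92089 = -2673159522/460445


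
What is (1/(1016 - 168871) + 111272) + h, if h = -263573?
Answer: -25564484356/167855 ≈ -1.5230e+5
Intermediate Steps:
(1/(1016 - 168871) + 111272) + h = (1/(1016 - 168871) + 111272) - 263573 = (1/(-167855) + 111272) - 263573 = (-1/167855 + 111272) - 263573 = 18677561559/167855 - 263573 = -25564484356/167855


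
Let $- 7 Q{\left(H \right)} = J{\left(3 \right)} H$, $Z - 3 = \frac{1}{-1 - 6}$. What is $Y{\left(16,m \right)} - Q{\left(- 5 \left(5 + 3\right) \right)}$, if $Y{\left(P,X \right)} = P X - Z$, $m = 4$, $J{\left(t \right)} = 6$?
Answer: $\frac{188}{7} \approx 26.857$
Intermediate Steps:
$Z = \frac{20}{7}$ ($Z = 3 + \frac{1}{-1 - 6} = 3 + \frac{1}{-7} = 3 - \frac{1}{7} = \frac{20}{7} \approx 2.8571$)
$Q{\left(H \right)} = - \frac{6 H}{7}$
$Y{\left(P,X \right)} = - \frac{20}{7} + P X$ ($Y{\left(P,X \right)} = P X - \frac{20}{7} = - \frac{20}{7} + P X$)
$Y{\left(16,m \right)} - Q{\left(- 5 \left(5 + 3\right) \right)} = \left(- \frac{20}{7} + 16 \cdot 4\right) - - \frac{6 \left(- 5 \left(5 + 3\right)\right)}{7} = \left(- \frac{20}{7} + 64\right) - - \frac{6 \left(\left(-5\right) 8\right)}{7} = \frac{428}{7} - \left(- \frac{6}{7}\right) \left(-40\right) = \frac{428}{7} - \frac{240}{7} = \frac{188}{7}$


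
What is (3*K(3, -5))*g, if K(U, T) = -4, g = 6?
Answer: -72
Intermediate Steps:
(3*K(3, -5))*g = (3*(-4))*6 = -12*6 = -72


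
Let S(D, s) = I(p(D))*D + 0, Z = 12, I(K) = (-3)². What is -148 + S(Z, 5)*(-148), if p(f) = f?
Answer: -16132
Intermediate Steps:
I(K) = 9
S(D, s) = 9*D (S(D, s) = 9*D + 0 = 9*D)
-148 + S(Z, 5)*(-148) = -148 + (9*12)*(-148) = -148 + 108*(-148) = -148 - 15984 = -16132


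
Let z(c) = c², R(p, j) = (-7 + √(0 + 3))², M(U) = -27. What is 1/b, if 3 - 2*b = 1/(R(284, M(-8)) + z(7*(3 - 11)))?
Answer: 60970160/91445677 + 28*√3/91445677 ≈ 0.66674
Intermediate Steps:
R(p, j) = (-7 + √3)²
b = 3/2 - 1/(2*(3136 + (7 - √3)²)) (b = 3/2 - 1/(2*((7 - √3)² + (7*(3 - 11))²)) = 3/2 - 1/(2*((7 - √3)² + (7*(-8))²)) = 3/2 - 1/(2*((7 - √3)² + (-56)²)) = 3/2 - 1/(2*((7 - √3)² + 3136)) = 3/2 - 1/(2*(3136 + (7 - √3)²)) ≈ 1.4998)
1/b = 1/(3810635/2540689 - 7*√3/10162756)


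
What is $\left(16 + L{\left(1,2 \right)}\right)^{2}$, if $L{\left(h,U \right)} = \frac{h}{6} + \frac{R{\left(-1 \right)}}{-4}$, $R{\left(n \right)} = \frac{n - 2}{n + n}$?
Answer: $\frac{143641}{576} \approx 249.38$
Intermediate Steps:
$R{\left(n \right)} = \frac{-2 + n}{2 n}$
$L{\left(h,U \right)} = - \frac{3}{8} + \frac{h}{6}$ ($L{\left(h,U \right)} = \frac{h}{6} + \frac{\frac{1}{2} \frac{1}{-1} \left(-2 - 1\right)}{-4} = h \frac{1}{6} + \frac{1}{2} \left(-1\right) \left(-3\right) \left(- \frac{1}{4}\right) = \frac{h}{6} + \frac{3}{2} \left(- \frac{1}{4}\right) = \frac{h}{6} - \frac{3}{8} = - \frac{3}{8} + \frac{h}{6}$)
$\left(16 + L{\left(1,2 \right)}\right)^{2} = \left(16 + \left(- \frac{3}{8} + \frac{1}{6} \cdot 1\right)\right)^{2} = \left(16 + \left(- \frac{3}{8} + \frac{1}{6}\right)\right)^{2} = \left(16 - \frac{5}{24}\right)^{2} = \left(\frac{379}{24}\right)^{2} = \frac{143641}{576}$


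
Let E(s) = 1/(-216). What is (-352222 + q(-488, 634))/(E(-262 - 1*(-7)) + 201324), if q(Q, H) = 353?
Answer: -76003704/43485983 ≈ -1.7478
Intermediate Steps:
E(s) = -1/216
(-352222 + q(-488, 634))/(E(-262 - 1*(-7)) + 201324) = (-352222 + 353)/(-1/216 + 201324) = -351869/43485983/216 = -351869*216/43485983 = -76003704/43485983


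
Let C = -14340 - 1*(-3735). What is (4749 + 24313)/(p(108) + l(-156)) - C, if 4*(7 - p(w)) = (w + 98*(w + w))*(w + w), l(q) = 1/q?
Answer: 1900707695793/179227933 ≈ 10605.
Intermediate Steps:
p(w) = 7 - 197*w²/2 (p(w) = 7 - (w + 98*(w + w))*(w + w)/4 = 7 - (w + 98*(2*w))*2*w/4 = 7 - (w + 196*w)*2*w/4 = 7 - 197*w*2*w/4 = 7 - 197*w²/2)
C = -10605 (C = -14340 + 3735 = -10605)
(4749 + 24313)/(p(108) + l(-156)) - C = (4749 + 24313)/((7 - 197/2*108²) + 1/(-156)) - 1*(-10605) = 29062/((7 - 197/2*11664) - 1/156) + 10605 = 29062/((7 - 1148904) - 1/156) + 10605 = 29062/(-1148897 - 1/156) + 10605 = 29062/(-179227933/156) + 10605 = 29062*(-156/179227933) + 10605 = -4533672/179227933 + 10605 = 1900707695793/179227933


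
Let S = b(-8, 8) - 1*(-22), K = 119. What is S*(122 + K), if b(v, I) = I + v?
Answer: 5302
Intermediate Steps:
S = 22 (S = (8 - 8) - 1*(-22) = 0 + 22 = 22)
S*(122 + K) = 22*(122 + 119) = 22*241 = 5302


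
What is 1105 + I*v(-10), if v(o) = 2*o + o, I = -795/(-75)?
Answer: 787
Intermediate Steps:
I = 53/5 (I = -795*(-1/75) = 53/5 ≈ 10.600)
v(o) = 3*o
1105 + I*v(-10) = 1105 + 53*(3*(-10))/5 = 1105 + (53/5)*(-30) = 1105 - 318 = 787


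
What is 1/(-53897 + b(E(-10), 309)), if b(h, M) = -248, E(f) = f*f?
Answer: -1/54145 ≈ -1.8469e-5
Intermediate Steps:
E(f) = f²
1/(-53897 + b(E(-10), 309)) = 1/(-53897 - 248) = 1/(-54145) = -1/54145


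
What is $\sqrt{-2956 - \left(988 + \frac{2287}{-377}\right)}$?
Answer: $\frac{i \sqrt{559694577}}{377} \approx 62.753 i$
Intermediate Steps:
$\sqrt{-2956 - \left(988 + \frac{2287}{-377}\right)} = \sqrt{-2956 - \frac{370189}{377}} = \sqrt{- \frac{1484601}{377}} = \frac{i \sqrt{559694577}}{377}$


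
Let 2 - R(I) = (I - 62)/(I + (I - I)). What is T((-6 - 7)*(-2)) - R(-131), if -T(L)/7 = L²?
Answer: -619961/131 ≈ -4732.5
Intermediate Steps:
T(L) = -7*L²
R(I) = 2 - (-62 + I)/I (R(I) = 2 - (I - 62)/(I + (I - I)) = 2 - (-62 + I)/(I + 0) = 2 - (-62 + I)/I)
T((-6 - 7)*(-2)) - R(-131) = -7*4*(-6 - 7)² - (62 - 131)/(-131) = -7*(-13*(-2))² - (-1)*(-69)/131 = -7*26² - 1*69/131 = -7*676 - 69/131 = -4732 - 69/131 = -619961/131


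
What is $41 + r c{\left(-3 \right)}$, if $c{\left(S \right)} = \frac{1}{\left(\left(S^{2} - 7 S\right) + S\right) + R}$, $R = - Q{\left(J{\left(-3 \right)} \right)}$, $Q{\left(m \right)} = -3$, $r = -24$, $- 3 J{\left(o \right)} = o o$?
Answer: $\frac{201}{5} \approx 40.2$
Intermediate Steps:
$J{\left(o \right)} = - \frac{o^{2}}{3}$ ($J{\left(o \right)} = - \frac{o o}{3} = - \frac{o^{2}}{3}$)
$R = 3$ ($R = \left(-1\right) \left(-3\right) = 3$)
$c{\left(S \right)} = \frac{1}{3 + S^{2} - 6 S}$ ($c{\left(S \right)} = \frac{1}{\left(\left(S^{2} - 7 S\right) + S\right) + 3} = \frac{1}{\left(S^{2} - 6 S\right) + 3} = \frac{1}{3 + S^{2} - 6 S}$)
$41 + r c{\left(-3 \right)} = 41 - \frac{24}{3 + \left(-3\right)^{2} - -18} = 41 - \frac{24}{3 + 9 + 18} = 41 - \frac{24}{30} = 41 - \frac{4}{5} = \frac{201}{5}$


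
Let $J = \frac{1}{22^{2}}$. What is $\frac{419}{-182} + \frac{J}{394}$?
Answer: $- \frac{39950721}{17353336} \approx -2.3022$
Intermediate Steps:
$J = \frac{1}{484} \approx 0.0020661$
$\frac{419}{-182} + \frac{J}{394} = \frac{419}{-182} + \frac{1}{484 \cdot 394} = 419 \left(- \frac{1}{182}\right) + \frac{1}{484} \cdot \frac{1}{394} = - \frac{419}{182} + \frac{1}{190696} = - \frac{39950721}{17353336}$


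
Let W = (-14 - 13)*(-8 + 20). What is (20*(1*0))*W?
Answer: 0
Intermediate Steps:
W = -324 (W = -27*12 = -324)
(20*(1*0))*W = (20*(1*0))*(-324) = (20*0)*(-324) = 0*(-324) = 0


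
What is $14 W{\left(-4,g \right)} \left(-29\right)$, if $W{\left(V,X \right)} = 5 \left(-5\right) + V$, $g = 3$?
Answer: $11774$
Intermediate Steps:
$W{\left(V,X \right)} = -25 + V$
$14 W{\left(-4,g \right)} \left(-29\right) = 14 \left(-25 - 4\right) \left(-29\right) = 14 \left(-29\right) \left(-29\right) = \left(-406\right) \left(-29\right) = 11774$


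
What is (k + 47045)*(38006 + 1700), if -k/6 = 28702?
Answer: -4969880902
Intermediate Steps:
k = -172212 (k = -6*28702 = -172212)
(k + 47045)*(38006 + 1700) = (-172212 + 47045)*(38006 + 1700) = -125167*39706 = -4969880902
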